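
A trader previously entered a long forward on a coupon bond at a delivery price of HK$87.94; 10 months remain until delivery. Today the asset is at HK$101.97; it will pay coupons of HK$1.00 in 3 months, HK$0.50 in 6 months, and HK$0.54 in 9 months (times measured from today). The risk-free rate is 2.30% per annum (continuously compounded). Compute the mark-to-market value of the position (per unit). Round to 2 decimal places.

PV(remaining coupons) I = 1.00·e^(−0.0230·3/12) + 0.50·e^(−0.0230·6/12) + 0.54·e^(−0.0230·9/12) = 2.0193
Current forward F = (S − I)·e^(rT) = (101.97 − 2.0193)·e^(0.0230·10/12) = 99.9507 × 1.019352 = 101.8849
Value (long) = (F − K)·e^(−rT) = (101.8849 − 87.94) × 0.981016 = 13.6802
Value = HK$13.68

HK$13.68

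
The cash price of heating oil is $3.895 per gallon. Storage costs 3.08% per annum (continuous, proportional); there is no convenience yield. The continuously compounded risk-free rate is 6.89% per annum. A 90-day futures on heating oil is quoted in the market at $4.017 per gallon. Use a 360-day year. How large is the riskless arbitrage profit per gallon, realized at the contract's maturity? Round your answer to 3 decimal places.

Fair futures: F* = S·e^(carry·T), with carry = (r + u) = 0.0689 + 0.0308 = 0.0997
F* = 3.895 · e^(0.0997 × 90/360) = 3.895 · e^0.024925 = 3.895 × 1.025238 = $3.9933
Market $4.017 > fair $3.9933: forward overpriced → cash-and-carry (buy spot, short the forward).
At maturity, profit = |F_mkt − F*| = |4.017 − 3.9933| = $0.024 per gallon

$0.024 per gallon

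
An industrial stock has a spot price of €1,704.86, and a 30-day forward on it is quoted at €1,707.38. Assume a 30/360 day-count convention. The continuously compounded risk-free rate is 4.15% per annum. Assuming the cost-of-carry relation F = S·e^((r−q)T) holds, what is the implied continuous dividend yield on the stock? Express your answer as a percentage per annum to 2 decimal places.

From F = S·e^((r−q)T): (r − q) = ln(F/S)/T
ln(1707.38/1704.86) = ln(1.001478) = 0.001477
(r − q) = 0.001477 / (30/360) = 0.017724
q = r − ln(F/S)/T = 0.0415 − 0.017724 = 0.023776
q = 2.38%

2.38%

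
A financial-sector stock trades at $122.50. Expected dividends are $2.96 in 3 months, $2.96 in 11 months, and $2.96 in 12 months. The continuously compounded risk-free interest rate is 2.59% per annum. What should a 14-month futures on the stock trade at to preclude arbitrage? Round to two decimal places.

$117.27

PV(dividends) I = 2.96·e^(−0.0259·3/12) + 2.96·e^(−0.0259·11/12) + 2.96·e^(−0.0259·12/12)
I = 2.9409 + 2.8906 + 2.8843 = 8.7158
F = (S − I)·e^(rT) = (122.50 − 8.7158) · e^(0.0259·14/12)
= 113.7842 · e^0.030217 = 113.7842 × 1.030678 = $117.27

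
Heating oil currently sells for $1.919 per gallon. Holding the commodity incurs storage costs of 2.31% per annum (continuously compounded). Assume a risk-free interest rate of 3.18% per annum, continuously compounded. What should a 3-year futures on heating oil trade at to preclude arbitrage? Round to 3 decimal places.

$2.263 per gallon

Net carry = r + u − y = 0.0318 + 0.0231 − 0.0000 = 0.0549
F = S·e^((r+u−y)T) = 1.919 · e^(0.0549 × 3) = 1.919 · e^0.164700
= 1.919 × 1.179039 = $2.263 per gallon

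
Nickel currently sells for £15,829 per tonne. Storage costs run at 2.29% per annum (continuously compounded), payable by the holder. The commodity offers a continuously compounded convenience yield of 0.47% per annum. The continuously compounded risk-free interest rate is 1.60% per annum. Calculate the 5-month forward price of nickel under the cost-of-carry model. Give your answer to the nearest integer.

£16,056 per tonne

Net carry = r + u − y = 0.0160 + 0.0229 − 0.0047 = 0.0342
F = S·e^((r+u−y)T) = 15829 · e^(0.0342 × 5/12) = 15829 · e^0.014250
= 15829 × 1.014352 = £16,056 per tonne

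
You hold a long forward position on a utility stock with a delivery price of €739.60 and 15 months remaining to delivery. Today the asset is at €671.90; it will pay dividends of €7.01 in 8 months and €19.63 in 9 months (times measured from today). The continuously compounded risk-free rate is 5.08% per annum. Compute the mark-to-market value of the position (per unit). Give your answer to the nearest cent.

PV(remaining dividends) I = 7.01·e^(−0.0508·8/12) + 19.63·e^(−0.0508·9/12) = 25.6727
Current forward F = (S − I)·e^(rT) = (671.90 − 25.6727)·e^(0.0508·15/12) = 646.2273 × 1.065559 = 688.5933
Value (long) = (F − K)·e^(−rT) = (688.5933 − 739.60) × 0.938474 = -47.8685
Value = -€47.87

-€47.87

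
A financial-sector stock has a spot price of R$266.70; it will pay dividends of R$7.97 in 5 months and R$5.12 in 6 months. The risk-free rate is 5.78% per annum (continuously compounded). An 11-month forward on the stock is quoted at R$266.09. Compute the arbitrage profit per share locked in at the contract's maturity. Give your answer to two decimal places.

R$1.67 per share

PV(dividends) I = 7.97·e^(−0.0578·5/12) + 5.12·e^(−0.0578·6/12) = 12.7545
Fair forward F* = (S − I)·e^(rT) = (266.70 − 12.7545)·e^0.052983 = 253.9455 × 1.054412 = 267.7632
Market R$266.09 < fair 267.7632: forward underpriced → reverse cash-and-carry (short the stock, invest proceeds at r, pay the dividends, go long the forward).
Profit at T = |F_mkt − F*| = |266.09 − 267.7632| = R$1.67 per share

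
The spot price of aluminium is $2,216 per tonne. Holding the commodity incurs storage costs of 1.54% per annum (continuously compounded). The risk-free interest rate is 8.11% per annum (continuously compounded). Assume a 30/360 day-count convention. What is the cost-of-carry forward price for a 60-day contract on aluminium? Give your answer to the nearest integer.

Net carry = r + u − y = 0.0811 + 0.0154 − 0.0000 = 0.0965
F = S·e^((r+u−y)T) = 2216 · e^(0.0965 × 60/360) = 2216 · e^0.016083
= 2216 × 1.016213 = $2,252 per tonne

$2,252 per tonne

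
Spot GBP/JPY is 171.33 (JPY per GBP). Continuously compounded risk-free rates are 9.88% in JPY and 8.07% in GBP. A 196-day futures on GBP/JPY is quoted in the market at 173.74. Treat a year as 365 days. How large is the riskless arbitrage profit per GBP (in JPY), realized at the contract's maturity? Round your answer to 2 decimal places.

0.74 per GBP (in JPY)

Fair futures: F* = S·e^(carry·T), with carry = (r_JPY − r_GBP) = 0.0988 − 0.0807 = 0.0181
F* = 171.33 · e^(0.0181 × 196/365) = 171.33 · e^0.009719 = 171.33 × 1.009766 = 173.0032
Market 173.74 > fair 173.0032: forward overpriced → cash-and-carry (buy spot, short the forward).
At maturity, profit = |F_mkt − F*| = |173.74 − 173.0032| = 0.74 per GBP (in JPY)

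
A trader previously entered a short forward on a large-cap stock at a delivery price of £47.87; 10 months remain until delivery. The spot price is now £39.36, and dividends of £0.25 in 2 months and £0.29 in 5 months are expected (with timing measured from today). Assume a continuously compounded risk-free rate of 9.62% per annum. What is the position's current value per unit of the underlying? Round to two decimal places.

PV(remaining dividends) I = 0.25·e^(−0.0962·2/12) + 0.29·e^(−0.0962·5/12) = 0.5246
Current forward F = (S − I)·e^(rT) = (39.36 − 0.5246)·e^(0.0962·10/12) = 38.8354 × 1.083468 = 42.0769
Value (long) = (F − K)·e^(−rT) = (42.0769 − 47.87) × 0.922963 = -5.3468
Short position value = −(long value) = £5.35

£5.35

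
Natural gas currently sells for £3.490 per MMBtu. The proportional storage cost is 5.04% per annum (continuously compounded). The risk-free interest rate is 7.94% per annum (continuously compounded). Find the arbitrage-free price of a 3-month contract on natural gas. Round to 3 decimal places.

Net carry = r + u − y = 0.0794 + 0.0504 − 0.0000 = 0.1298
F = S·e^((r+u−y)T) = 3.490 · e^(0.1298 × 3/12) = 3.490 · e^0.032450
= 3.490 × 1.032982 = £3.605 per MMBtu

£3.605 per MMBtu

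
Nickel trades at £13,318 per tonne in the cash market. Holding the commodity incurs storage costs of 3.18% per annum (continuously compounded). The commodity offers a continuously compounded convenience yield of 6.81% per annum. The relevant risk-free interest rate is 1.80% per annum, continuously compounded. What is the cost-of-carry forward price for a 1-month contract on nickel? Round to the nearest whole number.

£13,298 per tonne

Net carry = r + u − y = 0.0180 + 0.0318 − 0.0681 = -0.0183
F = S·e^((r+u−y)T) = 13318 · e^(-0.0183 × 1/12) = 13318 · e^-0.001525
= 13318 × 0.998476 = £13,298 per tonne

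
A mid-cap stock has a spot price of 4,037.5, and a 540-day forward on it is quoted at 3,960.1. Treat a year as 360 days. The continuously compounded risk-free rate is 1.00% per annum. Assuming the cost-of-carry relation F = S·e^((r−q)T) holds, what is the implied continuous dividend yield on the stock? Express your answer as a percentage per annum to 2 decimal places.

From F = S·e^((r−q)T): (r − q) = ln(F/S)/T
ln(3960.1/4037.5) = ln(0.980830) = -0.019356
(r − q) = -0.019356 / (540/360) = -0.012904
q = r − ln(F/S)/T = 0.0100 + 0.012904 = 0.022904
q = 2.29%

2.29%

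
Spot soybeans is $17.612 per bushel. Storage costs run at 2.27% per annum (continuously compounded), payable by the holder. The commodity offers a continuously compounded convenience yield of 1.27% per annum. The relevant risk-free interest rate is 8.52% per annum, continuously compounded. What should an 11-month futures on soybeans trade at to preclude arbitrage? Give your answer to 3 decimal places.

Net carry = r + u − y = 0.0852 + 0.0227 − 0.0127 = 0.0952
F = S·e^((r+u−y)T) = 17.612 · e^(0.0952 × 11/12) = 17.612 · e^0.087267
= 17.612 × 1.091188 = $19.218 per bushel

$19.218 per bushel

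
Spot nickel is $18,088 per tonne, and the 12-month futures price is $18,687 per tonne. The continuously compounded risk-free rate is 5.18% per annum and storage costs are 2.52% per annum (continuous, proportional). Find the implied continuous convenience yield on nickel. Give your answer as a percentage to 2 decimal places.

F = S·e^((r+u−y)T) ⇒ (r+u−y) = ln(F/S)/T
ln(18687/18088) = 0.032579; /T ⇒ 0.032579
y = r + u − ln(F/S)/T = 0.0518 + 0.0252 − 0.032579 = 0.044421
y = 4.44%

4.44%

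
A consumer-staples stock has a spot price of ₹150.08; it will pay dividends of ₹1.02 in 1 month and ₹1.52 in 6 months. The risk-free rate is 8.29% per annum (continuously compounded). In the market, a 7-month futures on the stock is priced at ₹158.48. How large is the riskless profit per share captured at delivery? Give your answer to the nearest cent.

PV(dividends) I = 1.02·e^(−0.0829·1/12) + 1.52·e^(−0.0829·6/12) = 2.4713
Fair futures F* = (S − I)·e^(rT) = (150.08 − 2.4713)·e^0.048358 = 147.6087 × 1.049546 = 154.9221
Market ₹158.48 > fair 154.9221: forward overpriced → cash-and-carry (borrow at r, buy the stock and collect the dividends, short the forward).
Profit at T = |F_mkt − F*| = |158.48 − 154.9221| = ₹3.56 per share

₹3.56 per share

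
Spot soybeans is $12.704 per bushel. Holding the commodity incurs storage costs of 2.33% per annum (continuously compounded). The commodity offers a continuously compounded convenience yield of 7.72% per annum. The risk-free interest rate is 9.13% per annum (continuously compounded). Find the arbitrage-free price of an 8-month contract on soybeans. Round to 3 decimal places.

$13.025 per bushel

Net carry = r + u − y = 0.0913 + 0.0233 − 0.0772 = 0.0374
F = S·e^((r+u−y)T) = 12.704 · e^(0.0374 × 8/12) = 12.704 · e^0.024933
= 12.704 × 1.025246 = $13.025 per bushel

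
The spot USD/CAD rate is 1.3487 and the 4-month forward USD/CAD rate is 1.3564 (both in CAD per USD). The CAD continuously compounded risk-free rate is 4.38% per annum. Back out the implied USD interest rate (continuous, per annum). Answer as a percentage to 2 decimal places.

2.67%

F = S·e^((r_CAD − r_USD)T) ⇒ r_USD = r_CAD − ln(F/S)/T
ln(1.3564/1.3487) = 0.005693; /(4/12) = 0.017079
r_USD = 0.0438 − 0.017079 = 0.026721
r_USD = 2.67%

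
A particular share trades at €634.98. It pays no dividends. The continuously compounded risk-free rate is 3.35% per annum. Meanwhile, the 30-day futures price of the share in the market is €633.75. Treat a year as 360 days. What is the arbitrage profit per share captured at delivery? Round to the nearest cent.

Fair futures: F* = S·e^(carry·T), with carry = r = 0.0335
F* = 634.98 · e^(0.0335 × 30/360) = 634.98 · e^0.002792 = 634.98 × 1.002796 = €636.7554
Market €633.75 < fair €636.7554: forward underpriced → reverse cash-and-carry (short spot, go long the forward).
At maturity, profit = |F_mkt − F*| = |633.75 − 636.7554| = €3.01 per share

€3.01 per share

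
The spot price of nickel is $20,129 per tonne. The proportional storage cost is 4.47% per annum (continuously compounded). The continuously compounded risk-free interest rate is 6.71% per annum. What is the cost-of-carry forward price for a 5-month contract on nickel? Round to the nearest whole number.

$21,089 per tonne

Net carry = r + u − y = 0.0671 + 0.0447 − 0.0000 = 0.1118
F = S·e^((r+u−y)T) = 20129 · e^(0.1118 × 5/12) = 20129 · e^0.046583
= 20129 × 1.047685 = $21,089 per tonne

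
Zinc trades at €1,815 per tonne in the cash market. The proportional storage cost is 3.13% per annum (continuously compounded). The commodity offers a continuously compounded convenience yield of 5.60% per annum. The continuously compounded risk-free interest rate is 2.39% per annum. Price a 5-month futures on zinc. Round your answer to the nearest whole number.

Net carry = r + u − y = 0.0239 + 0.0313 − 0.0560 = -0.0008
F = S·e^((r+u−y)T) = 1815 · e^(-0.0008 × 5/12) = 1815 · e^-0.000333
= 1815 × 0.999667 = €1,814 per tonne

€1,814 per tonne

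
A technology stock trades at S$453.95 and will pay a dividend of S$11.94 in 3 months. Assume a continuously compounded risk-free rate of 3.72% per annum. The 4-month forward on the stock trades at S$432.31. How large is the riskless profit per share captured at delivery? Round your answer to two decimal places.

S$15.33 per share

PV(dividends) I = 11.94·e^(−0.0372·3/12) = 11.8295
Fair forward F* = (S − I)·e^(rT) = (453.95 − 11.8295)·e^0.012400 = 442.1205 × 1.012477 = 447.6368
Market S$432.31 < fair 447.6368: forward underpriced → reverse cash-and-carry (short the stock, invest proceeds at r, pay the dividends, go long the forward).
Profit at T = |F_mkt − F*| = |432.31 − 447.6368| = S$15.33 per share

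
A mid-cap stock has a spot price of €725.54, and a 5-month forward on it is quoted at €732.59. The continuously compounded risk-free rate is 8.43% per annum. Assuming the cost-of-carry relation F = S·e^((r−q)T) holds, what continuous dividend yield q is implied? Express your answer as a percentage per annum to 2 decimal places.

From F = S·e^((r−q)T): (r − q) = ln(F/S)/T
ln(732.59/725.54) = ln(1.009717) = 0.009670
(r − q) = 0.009670 / (5/12) = 0.023208
q = r − ln(F/S)/T = 0.0843 − 0.023208 = 0.061092
q = 6.11%

6.11%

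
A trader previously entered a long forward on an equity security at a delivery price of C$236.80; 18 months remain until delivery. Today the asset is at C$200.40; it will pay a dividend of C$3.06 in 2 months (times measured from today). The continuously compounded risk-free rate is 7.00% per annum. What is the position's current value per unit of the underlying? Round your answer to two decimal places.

-C$15.82

PV(remaining dividends) I = 3.06·e^(−0.0700·2/12) = 3.0245
Current forward F = (S − I)·e^(rT) = (200.40 − 3.0245)·e^(0.0700·18/12) = 197.3755 × 1.110711 = 219.2271
Value (long) = (F − K)·e^(−rT) = (219.2271 − 236.80) × 0.900325 = -15.8213
Value = -C$15.82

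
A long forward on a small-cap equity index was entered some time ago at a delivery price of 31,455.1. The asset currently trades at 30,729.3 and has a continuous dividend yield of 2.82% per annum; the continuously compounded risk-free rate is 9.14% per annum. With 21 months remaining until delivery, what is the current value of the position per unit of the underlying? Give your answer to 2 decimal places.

2444.01

Current fair forward for the remaining 21 months: F = S·e^((r − q)·T), (r − q) = 0.0914 − 0.0282 = 0.0632
F = 30729.3 · e^(0.0632 × 21/12) = 30729.3 × 1.11694804 = 34323.0314
Value of long forward = (F − K)·e^(−rT) = (34323.0314 − 31455.1) · e^(−0.0914·21/12)
= 2867.9314 × 0.85218640 = 2444.01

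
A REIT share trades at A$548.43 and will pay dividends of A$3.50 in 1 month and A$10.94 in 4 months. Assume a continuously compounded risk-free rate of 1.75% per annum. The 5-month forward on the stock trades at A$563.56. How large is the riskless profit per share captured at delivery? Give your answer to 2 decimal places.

PV(dividends) I = 3.50·e^(−0.0175·1/12) + 10.94·e^(−0.0175·4/12) = 14.3713
Fair forward F* = (S − I)·e^(rT) = (548.43 − 14.3713)·e^0.007292 = 534.0587 × 1.007319 = 537.9675
Market A$563.56 > fair 537.9675: forward overpriced → cash-and-carry (borrow at r, buy the stock and collect the dividends, short the forward).
Profit at T = |F_mkt − F*| = |563.56 − 537.9675| = A$25.59 per share

A$25.59 per share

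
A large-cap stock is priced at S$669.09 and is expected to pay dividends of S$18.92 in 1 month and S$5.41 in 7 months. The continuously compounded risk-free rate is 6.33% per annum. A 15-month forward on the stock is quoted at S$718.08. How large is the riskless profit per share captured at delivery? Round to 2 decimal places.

PV(dividends) I = 18.92·e^(−0.0633·1/12) + 5.41·e^(−0.0633·7/12) = 24.0343
Fair forward F* = (S − I)·e^(rT) = (669.09 − 24.0343)·e^0.079125 = 645.0557 × 1.082340 = 698.1696
Market S$718.08 > fair 698.1696: forward overpriced → cash-and-carry (borrow at r, buy the stock and collect the dividends, short the forward).
Profit at T = |F_mkt − F*| = |718.08 − 698.1696| = S$19.91 per share

S$19.91 per share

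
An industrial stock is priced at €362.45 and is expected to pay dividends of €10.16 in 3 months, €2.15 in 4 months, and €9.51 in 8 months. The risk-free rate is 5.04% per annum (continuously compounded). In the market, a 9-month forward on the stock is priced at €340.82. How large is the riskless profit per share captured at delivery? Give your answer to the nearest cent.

€13.43 per share

PV(dividends) I = 10.16·e^(−0.0504·3/12) + 2.15·e^(−0.0504·4/12) + 9.51·e^(−0.0504·8/12) = 21.3427
Fair forward F* = (S − I)·e^(rT) = (362.45 − 21.3427)·e^0.037800 = 341.1073 × 1.038524 = 354.2481
Market €340.82 < fair 354.2481: forward underpriced → reverse cash-and-carry (short the stock, invest proceeds at r, pay the dividends, go long the forward).
Profit at T = |F_mkt − F*| = |340.82 − 354.2481| = €13.43 per share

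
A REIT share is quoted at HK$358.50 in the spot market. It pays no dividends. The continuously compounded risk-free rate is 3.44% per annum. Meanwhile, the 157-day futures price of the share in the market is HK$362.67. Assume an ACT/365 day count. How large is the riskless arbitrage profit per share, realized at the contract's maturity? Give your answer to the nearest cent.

HK$1.17 per share

Fair futures: F* = S·e^(carry·T), with carry = r = 0.0344
F* = 358.50 · e^(0.0344 × 157/365) = 358.50 · e^0.014797 = 358.50 × 1.014907 = HK$363.8442
Market HK$362.67 < fair HK$363.8442: forward underpriced → reverse cash-and-carry (short spot, go long the forward).
At maturity, profit = |F_mkt − F*| = |362.67 − 363.8442| = HK$1.17 per share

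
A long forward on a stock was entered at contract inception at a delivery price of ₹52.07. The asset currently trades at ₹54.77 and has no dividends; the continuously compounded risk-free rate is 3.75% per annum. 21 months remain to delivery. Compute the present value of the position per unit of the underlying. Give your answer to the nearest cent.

₹6.01

Current fair forward for the remaining 21 months: F = S·e^(r·T), r = 0.0375
F = 54.77 · e^(0.0375 × 21/12) = 54.77 × 1.067826 = 58.4848
Value of long forward = (F − K)·e^(−rT) = (58.4848 − 52.07) · e^(−0.0375·21/12)
= 6.4148 × 0.936482 = 6.01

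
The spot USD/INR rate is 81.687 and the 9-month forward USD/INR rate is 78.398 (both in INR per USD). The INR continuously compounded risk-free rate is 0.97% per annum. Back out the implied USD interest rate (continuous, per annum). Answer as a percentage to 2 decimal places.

F = S·e^((r_INR − r_USD)T) ⇒ r_USD = r_INR − ln(F/S)/T
ln(78.398/81.687) = -0.041096; /(9/12) = -0.054795
r_USD = 0.0097 + 0.054795 = 0.064495
r_USD = 6.45%

6.45%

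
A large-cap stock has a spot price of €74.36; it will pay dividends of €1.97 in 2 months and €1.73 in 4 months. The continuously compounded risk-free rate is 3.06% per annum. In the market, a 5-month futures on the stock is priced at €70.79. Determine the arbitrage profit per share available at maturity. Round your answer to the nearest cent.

€0.80 per share

PV(dividends) I = 1.97·e^(−0.0306·2/12) + 1.73·e^(−0.0306·4/12) = 3.6724
Fair futures F* = (S − I)·e^(rT) = (74.36 − 3.6724)·e^0.012750 = 70.6876 × 1.012832 = 71.5947
Market €70.79 < fair 71.5947: forward underpriced → reverse cash-and-carry (short the stock, invest proceeds at r, pay the dividends, go long the forward).
Profit at T = |F_mkt − F*| = |70.79 − 71.5947| = €0.80 per share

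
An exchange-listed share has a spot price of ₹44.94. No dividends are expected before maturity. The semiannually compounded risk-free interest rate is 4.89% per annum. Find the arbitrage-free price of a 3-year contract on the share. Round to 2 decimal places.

₹51.95

F = S · (1+r/2)^(2T)
= 44.94 × 1.155965
F = ₹51.95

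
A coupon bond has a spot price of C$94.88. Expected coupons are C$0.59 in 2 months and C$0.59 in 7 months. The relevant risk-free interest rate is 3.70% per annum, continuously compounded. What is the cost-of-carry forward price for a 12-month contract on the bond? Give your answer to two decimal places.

C$97.25

PV(coupons) I = 0.59·e^(−0.0370·2/12) + 0.59·e^(−0.0370·7/12)
I = 0.5864 + 0.5774 = 1.1638
F = (S − I)·e^(rT) = (94.88 − 1.1638) · e^(0.0370·12/12)
= 93.7162 · e^0.037000 = 93.7162 × 1.037693 = C$97.25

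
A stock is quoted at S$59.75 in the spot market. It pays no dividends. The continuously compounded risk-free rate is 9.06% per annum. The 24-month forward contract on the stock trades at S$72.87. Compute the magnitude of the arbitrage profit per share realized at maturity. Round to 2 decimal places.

Fair forward: F* = S·e^(carry·T), with carry = r = 0.0906
F* = 59.75 · e^(0.0906 × 24/12) = 59.75 · e^0.181200 = 59.75 × 1.198655 = S$71.6196
Market S$72.87 > fair S$71.6196: forward overpriced → cash-and-carry (buy spot, short the forward).
At maturity, profit = |F_mkt − F*| = |72.87 − 71.6196| = S$1.25 per share

S$1.25 per share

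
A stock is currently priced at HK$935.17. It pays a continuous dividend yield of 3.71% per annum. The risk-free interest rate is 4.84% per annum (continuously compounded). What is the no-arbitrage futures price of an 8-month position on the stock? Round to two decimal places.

HK$942.24

F = S·e^((r − q)T) = 935.17 · e^((0.0484 − 0.0371) × 8/12)
= 935.17 · e^0.007533 = 935.17 × 1.007561
F = HK$942.24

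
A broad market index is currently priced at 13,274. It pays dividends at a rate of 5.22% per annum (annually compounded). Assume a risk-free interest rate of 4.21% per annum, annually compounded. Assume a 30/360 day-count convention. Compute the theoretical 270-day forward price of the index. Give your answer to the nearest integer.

F = S · (1+r)^T / (1+q)^T
= 13274 × 1.031412 / 1.038900 = 13274 × 0.992792
F = 13,178

13,178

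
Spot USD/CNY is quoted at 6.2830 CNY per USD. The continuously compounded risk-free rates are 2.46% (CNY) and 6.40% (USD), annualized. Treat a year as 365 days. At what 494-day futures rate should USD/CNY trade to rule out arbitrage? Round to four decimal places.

5.9567

F = S·e^((r_CNY − r_USD)T) = 6.2830 · e^((0.0246 − 0.0640) × 494/365)
= 6.2830 · e^-0.053325 = 6.2830 × 0.948072
F = 5.9567 CNY per USD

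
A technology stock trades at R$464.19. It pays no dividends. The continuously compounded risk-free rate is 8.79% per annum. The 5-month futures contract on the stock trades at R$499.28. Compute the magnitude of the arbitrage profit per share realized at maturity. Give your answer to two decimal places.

Fair futures: F* = S·e^(carry·T), with carry = r = 0.0879
F* = 464.19 · e^(0.0879 × 5/12) = 464.19 · e^0.036625 = 464.19 × 1.037304 = R$481.5061
Market R$499.28 > fair R$481.5061: forward overpriced → cash-and-carry (buy spot, short the forward).
At maturity, profit = |F_mkt − F*| = |499.28 − 481.5061| = R$17.77 per share

R$17.77 per share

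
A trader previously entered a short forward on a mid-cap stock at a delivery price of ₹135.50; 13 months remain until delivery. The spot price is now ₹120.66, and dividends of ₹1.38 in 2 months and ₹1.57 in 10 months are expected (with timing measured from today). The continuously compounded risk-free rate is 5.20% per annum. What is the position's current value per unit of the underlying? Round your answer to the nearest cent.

₹10.29

PV(remaining dividends) I = 1.38·e^(−0.0520·2/12) + 1.57·e^(−0.0520·10/12) = 2.8715
Current forward F = (S − I)·e^(rT) = (120.66 − 2.8715)·e^(0.0520·13/12) = 117.7885 × 1.057950 = 124.6143
Value (long) = (F − K)·e^(−rT) = (124.6143 − 135.50) × 0.945224 = -10.2894
Short position value = −(long value) = ₹10.29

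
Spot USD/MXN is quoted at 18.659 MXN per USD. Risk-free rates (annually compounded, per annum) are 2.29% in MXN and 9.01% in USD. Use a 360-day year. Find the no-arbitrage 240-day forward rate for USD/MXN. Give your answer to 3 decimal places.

By covered interest parity, F = S · (1+r_MXN)^T / (1+r_USD)^T
= 18.659 × 1.015209 / 1.059199 = 18.659 × 0.958469
F = 17.884 MXN per USD

17.884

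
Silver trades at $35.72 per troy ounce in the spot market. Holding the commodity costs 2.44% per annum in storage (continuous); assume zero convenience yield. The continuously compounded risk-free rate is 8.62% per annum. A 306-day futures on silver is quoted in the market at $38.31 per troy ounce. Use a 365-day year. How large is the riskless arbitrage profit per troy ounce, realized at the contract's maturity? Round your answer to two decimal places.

$0.88 per troy ounce

Fair futures: F* = S·e^(carry·T), with carry = (r + u) = 0.0862 + 0.0244 = 0.1106
F* = 35.72 · e^(0.1106 × 306/365) = 35.72 · e^0.092722 = 35.72 × 1.097157 = $39.1904
Market $38.31 < fair $39.1904: forward underpriced → reverse cash-and-carry (short spot, go long the forward).
At maturity, profit = |F_mkt − F*| = |38.31 − 39.1904| = $0.88 per troy ounce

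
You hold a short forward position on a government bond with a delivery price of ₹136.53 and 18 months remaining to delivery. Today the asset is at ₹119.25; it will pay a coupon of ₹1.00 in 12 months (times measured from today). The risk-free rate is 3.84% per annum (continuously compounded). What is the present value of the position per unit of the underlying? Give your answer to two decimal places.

PV(remaining coupons) I = 1.00·e^(−0.0384·12/12) = 0.9623
Current forward F = (S − I)·e^(rT) = (119.25 − 0.9623)·e^(0.0384·18/12) = 118.2877 × 1.059291 = 125.3011
Value (long) = (F − K)·e^(−rT) = (125.3011 − 136.53) × 0.944027 = -10.6004
Short position value = −(long value) = ₹10.60

₹10.60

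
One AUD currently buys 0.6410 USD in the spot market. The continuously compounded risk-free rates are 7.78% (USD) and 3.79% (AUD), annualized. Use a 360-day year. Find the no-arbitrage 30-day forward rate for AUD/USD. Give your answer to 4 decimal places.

0.6431

F = S·e^((r_USD − r_AUD)T) = 0.6410 · e^((0.0778 − 0.0379) × 30/360)
= 0.6410 · e^0.003325 = 0.6410 × 1.003331
F = 0.6431 USD per AUD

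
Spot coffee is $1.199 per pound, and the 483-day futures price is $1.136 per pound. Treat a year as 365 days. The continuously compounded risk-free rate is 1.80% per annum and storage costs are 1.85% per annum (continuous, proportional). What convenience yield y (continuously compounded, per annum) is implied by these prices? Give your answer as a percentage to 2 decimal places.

F = S·e^((r+u−y)T) ⇒ (r+u−y) = ln(F/S)/T
ln(1.136/1.199) = -0.053975; /T ⇒ -0.040789
y = r + u − ln(F/S)/T = 0.0180 + 0.0185 + 0.040789 = 0.077289
y = 7.73%

7.73%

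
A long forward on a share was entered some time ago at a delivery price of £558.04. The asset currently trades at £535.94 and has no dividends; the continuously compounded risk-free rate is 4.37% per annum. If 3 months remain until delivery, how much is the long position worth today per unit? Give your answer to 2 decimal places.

-£16.04

Current fair forward for the remaining 3 months: F = S·e^(r·T), r = 0.0437
F = 535.94 · e^(0.0437 × 3/12) = 535.94 × 1.010985 = 541.8273
Value of long forward = (F − K)·e^(−rT) = (541.8273 − 558.04) · e^(−0.0437·3/12)
= -16.2127 × 0.989134 = -16.04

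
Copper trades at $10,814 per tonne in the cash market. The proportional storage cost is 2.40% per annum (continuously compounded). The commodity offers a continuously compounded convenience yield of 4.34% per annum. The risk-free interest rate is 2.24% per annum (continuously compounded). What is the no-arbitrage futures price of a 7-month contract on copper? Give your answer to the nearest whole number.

Net carry = r + u − y = 0.0224 + 0.0240 − 0.0434 = 0.0030
F = S·e^((r+u−y)T) = 10814 · e^(0.0030 × 7/12) = 10814 · e^0.001750
= 10814 × 1.001752 = $10,833 per tonne

$10,833 per tonne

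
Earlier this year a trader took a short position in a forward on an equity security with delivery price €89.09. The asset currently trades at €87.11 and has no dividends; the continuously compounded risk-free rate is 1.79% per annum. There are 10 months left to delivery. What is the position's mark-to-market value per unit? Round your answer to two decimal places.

€0.66

Current fair forward for the remaining 10 months: F = S·e^(r·T), r = 0.0179
F = 87.11 · e^(0.0179 × 10/12) = 87.11 × 1.015028 = 88.4191
Value of long forward = (F − K)·e^(−rT) = (88.4191 − 89.09) · e^(−0.0179·10/12)
= -0.6709 × 0.985194 = -0.66
Short position value = −(long value) = €0.66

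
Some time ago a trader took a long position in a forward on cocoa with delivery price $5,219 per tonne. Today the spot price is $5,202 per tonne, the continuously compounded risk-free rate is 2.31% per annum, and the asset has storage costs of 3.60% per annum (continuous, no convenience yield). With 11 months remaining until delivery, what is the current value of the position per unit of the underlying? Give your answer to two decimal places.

$266.88 per tonne

Current fair forward for the remaining 11 months: F = S·e^((r + u)·T), (r + u) = 0.0231 + 0.0360 = 0.0591
F = 5202 · e^(0.0591 × 11/12) = 5202 × 1.05566933 = 5491.5919
Value of long forward = (F − K)·e^(−rT) = (5491.5919 − 5219) · e^(−0.0231·11/12)
= 272.5919 × 0.97904762 = 266.88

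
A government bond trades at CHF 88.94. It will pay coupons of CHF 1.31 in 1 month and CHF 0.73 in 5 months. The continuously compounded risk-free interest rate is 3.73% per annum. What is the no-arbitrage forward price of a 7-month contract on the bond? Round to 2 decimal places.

PV(coupons) I = 1.31·e^(−0.0373·1/12) + 0.73·e^(−0.0373·5/12)
I = 1.3059 + 0.7187 = 2.0246
F = (S − I)·e^(rT) = (88.94 − 2.0246) · e^(0.0373·7/12)
= 86.9154 · e^0.021758 = 86.9154 × 1.021996 = CHF 88.83

CHF 88.83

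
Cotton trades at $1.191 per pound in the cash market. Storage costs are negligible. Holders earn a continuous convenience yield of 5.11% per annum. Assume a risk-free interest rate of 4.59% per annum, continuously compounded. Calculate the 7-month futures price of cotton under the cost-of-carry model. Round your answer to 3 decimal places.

Net carry = r + u − y = 0.0459 + 0.0000 − 0.0511 = -0.0052
F = S·e^((r+u−y)T) = 1.191 · e^(-0.0052 × 7/12) = 1.191 · e^-0.003033
= 1.191 × 0.996972 = $1.187 per pound

$1.187 per pound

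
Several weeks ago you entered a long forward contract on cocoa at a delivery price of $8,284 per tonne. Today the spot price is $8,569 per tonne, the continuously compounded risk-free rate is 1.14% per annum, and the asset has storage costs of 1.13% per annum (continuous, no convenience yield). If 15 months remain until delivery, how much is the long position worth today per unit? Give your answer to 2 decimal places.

$524.11 per tonne

Current fair forward for the remaining 15 months: F = S·e^((r + u)·T), (r + u) = 0.0114 + 0.0113 = 0.0227
F = 8569 · e^(0.0227 × 15/12) = 8569 × 1.02878141 = 8815.6279
Value of long forward = (F − K)·e^(−rT) = (8815.6279 − 8284) · e^(−0.0114·15/12)
= 531.6279 × 0.98585105 = 524.11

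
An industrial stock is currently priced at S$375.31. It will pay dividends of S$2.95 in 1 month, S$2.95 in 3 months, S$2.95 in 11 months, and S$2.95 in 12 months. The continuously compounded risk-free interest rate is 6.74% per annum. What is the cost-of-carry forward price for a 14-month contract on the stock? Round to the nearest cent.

S$393.72

PV(dividends) I = 2.95·e^(−0.0674·1/12) + 2.95·e^(−0.0674·3/12) + 2.95·e^(−0.0674·11/12) + 2.95·e^(−0.0674·12/12)
I = 2.9335 + 2.9007 + 2.7733 + 2.7577 = 11.3652
F = (S − I)·e^(rT) = (375.31 − 11.3652) · e^(0.0674·14/12)
= 363.9448 · e^0.078633 = 363.9448 × 1.081807 = S$393.72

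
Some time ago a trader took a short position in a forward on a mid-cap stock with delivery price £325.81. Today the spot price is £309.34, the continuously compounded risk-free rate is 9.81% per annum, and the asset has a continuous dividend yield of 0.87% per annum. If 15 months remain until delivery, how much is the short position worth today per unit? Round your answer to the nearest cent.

-£17.78

Current fair forward for the remaining 15 months: F = S·e^((r − q)·T), (r − q) = 0.0981 − 0.0087 = 0.0894
F = 309.34 · e^(0.0894 × 15/12) = 309.34 × 1.118233 = 345.9142
Value of long forward = (F − K)·e^(−rT) = (345.9142 − 325.81) · e^(−0.0981·15/12)
= 20.1042 × 0.884595 = 17.78
Short position value = −(long value) = -£17.78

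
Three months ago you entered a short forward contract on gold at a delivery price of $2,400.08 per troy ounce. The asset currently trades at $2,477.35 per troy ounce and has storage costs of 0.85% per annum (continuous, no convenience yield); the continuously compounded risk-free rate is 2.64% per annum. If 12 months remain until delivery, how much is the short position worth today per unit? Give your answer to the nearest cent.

Current fair forward for the remaining 12 months: F = S·e^((r + u)·T), (r + u) = 0.0264 + 0.0085 = 0.0349
F = 2477.35 · e^(0.0349 × 12/12) = 2477.35 × 1.03551615 = 2565.3359
Value of long forward = (F − K)·e^(−rT) = (2565.3359 − 2400.08) · e^(−0.0264·12/12)
= 165.2559 × 0.97394543 = 160.95
Short position value = −(long value) = -$160.95

-$160.95 per troy ounce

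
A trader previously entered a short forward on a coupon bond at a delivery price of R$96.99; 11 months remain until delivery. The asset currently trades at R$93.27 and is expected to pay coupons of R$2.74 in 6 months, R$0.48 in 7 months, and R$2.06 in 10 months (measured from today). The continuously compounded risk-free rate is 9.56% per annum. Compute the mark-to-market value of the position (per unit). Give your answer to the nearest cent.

R$0.55

PV(remaining coupons) I = 2.74·e^(−0.0956·6/12) + 0.48·e^(−0.0956·7/12) + 2.06·e^(−0.0956·10/12) = 4.9683
Current forward F = (S − I)·e^(rT) = (93.27 − 4.9683)·e^(0.0956·11/12) = 88.3017 × 1.091588 = 96.3891
Value (long) = (F − K)·e^(−rT) = (96.3891 − 96.99) × 0.916097 = -0.5505
Short position value = −(long value) = R$0.55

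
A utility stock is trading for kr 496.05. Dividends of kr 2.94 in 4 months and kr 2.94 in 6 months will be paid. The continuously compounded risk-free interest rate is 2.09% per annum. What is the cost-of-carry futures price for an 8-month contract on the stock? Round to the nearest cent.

PV(dividends) I = 2.94·e^(−0.0209·4/12) + 2.94·e^(−0.0209·6/12)
I = 2.9196 + 2.9094 = 5.8290
F = (S − I)·e^(rT) = (496.05 − 5.8290) · e^(0.0209·8/12)
= 490.2210 · e^0.013933 = 490.2210 × 1.014031 = kr 497.10

kr 497.10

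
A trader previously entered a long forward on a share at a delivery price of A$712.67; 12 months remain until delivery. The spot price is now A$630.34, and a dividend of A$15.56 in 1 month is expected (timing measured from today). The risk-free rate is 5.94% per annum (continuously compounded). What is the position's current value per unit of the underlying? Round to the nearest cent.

PV(remaining dividends) I = 15.56·e^(−0.0594·1/12) = 15.4832
Current forward F = (S − I)·e^(rT) = (630.34 − 15.4832)·e^(0.0594·12/12) = 614.8568 × 1.061200 = 652.4860
Value (long) = (F − K)·e^(−rT) = (652.4860 − 712.67) × 0.942330 = -56.7132
Value = -A$56.71

-A$56.71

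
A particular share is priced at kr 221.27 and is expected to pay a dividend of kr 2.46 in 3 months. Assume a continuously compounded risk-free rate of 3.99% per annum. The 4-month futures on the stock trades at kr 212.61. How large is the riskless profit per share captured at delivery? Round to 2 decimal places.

kr 9.15 per share

PV(dividends) I = 2.46·e^(−0.0399·3/12) = 2.4356
Fair futures F* = (S − I)·e^(rT) = (221.27 − 2.4356)·e^0.013300 = 218.8344 × 1.013389 = 221.7644
Market kr 212.61 < fair 221.7644: forward underpriced → reverse cash-and-carry (short the stock, invest proceeds at r, pay the dividends, go long the forward).
Profit at T = |F_mkt − F*| = |212.61 − 221.7644| = kr 9.15 per share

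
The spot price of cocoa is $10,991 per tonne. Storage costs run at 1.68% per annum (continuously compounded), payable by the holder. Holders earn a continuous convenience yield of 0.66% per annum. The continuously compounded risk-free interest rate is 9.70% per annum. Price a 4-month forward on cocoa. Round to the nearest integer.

$11,391 per tonne

Net carry = r + u − y = 0.0970 + 0.0168 − 0.0066 = 0.1072
F = S·e^((r+u−y)T) = 10991 · e^(0.1072 × 4/12) = 10991 · e^0.035733
= 10991 × 1.036379 = $11,391 per tonne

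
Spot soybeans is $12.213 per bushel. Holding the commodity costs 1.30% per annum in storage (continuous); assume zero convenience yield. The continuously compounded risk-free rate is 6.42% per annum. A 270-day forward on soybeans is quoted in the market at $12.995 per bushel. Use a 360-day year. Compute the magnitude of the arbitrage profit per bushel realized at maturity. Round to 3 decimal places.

Fair forward: F* = S·e^(carry·T), with carry = (r + u) = 0.0642 + 0.0130 = 0.0772
F* = 12.213 · e^(0.0772 × 270/360) = 12.213 · e^0.057900 = 12.213 × 1.059609 = $12.9410
Market $12.995 > fair $12.9410: forward overpriced → cash-and-carry (buy spot, short the forward).
At maturity, profit = |F_mkt − F*| = |12.995 − 12.9410| = $0.054 per bushel

$0.054 per bushel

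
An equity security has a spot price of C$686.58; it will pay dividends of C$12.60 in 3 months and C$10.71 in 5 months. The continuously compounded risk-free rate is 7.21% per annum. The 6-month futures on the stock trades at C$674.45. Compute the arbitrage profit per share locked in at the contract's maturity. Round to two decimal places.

PV(dividends) I = 12.60·e^(−0.0721·3/12) + 10.71·e^(−0.0721·5/12) = 22.7680
Fair futures F* = (S − I)·e^(rT) = (686.58 − 22.7680)·e^0.036050 = 663.8120 × 1.036708 = 688.1792
Market C$674.45 < fair 688.1792: forward underpriced → reverse cash-and-carry (short the stock, invest proceeds at r, pay the dividends, go long the forward).
Profit at T = |F_mkt − F*| = |674.45 − 688.1792| = C$13.73 per share

C$13.73 per share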